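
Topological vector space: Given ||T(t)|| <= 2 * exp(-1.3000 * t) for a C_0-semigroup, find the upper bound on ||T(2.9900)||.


||T(2.9900)|| <= 2 * exp(-1.3000 * 2.9900)
= 2 * exp(-3.8870)
= 2 * 0.0205
= 0.0410

0.0410


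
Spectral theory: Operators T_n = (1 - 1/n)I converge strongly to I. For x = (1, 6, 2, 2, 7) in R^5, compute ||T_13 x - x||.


T_13 x - x = (1 - 1/13)x - x = -x/13
||x|| = sqrt(94) = 9.6954
||T_13 x - x|| = ||x||/13 = 9.6954/13 = 0.7458

0.7458


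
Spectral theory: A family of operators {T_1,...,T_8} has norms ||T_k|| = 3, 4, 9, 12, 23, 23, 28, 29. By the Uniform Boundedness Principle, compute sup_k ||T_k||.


By the Uniform Boundedness Principle, the supremum of norms is finite.
sup_k ||T_k|| = max(3, 4, 9, 12, 23, 23, 28, 29) = 29

29


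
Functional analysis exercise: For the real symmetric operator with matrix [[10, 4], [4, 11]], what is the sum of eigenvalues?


For a self-adjoint (symmetric) matrix, the eigenvalues are real.
The sum of eigenvalues equals the trace of the matrix.
trace = 10 + 11 = 21

21


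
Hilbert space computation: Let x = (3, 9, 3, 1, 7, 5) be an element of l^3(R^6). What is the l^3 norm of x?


The l^3 norm = (sum |x_i|^3)^(1/3)
Sum of 3th powers = 27 + 729 + 27 + 1 + 343 + 125 = 1252
||x||_3 = (1252)^(1/3) = 10.7779

10.7779


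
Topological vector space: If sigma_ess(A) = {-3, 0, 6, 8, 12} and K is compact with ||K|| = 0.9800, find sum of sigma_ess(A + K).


By Weyl's theorem, the essential spectrum is invariant under compact perturbations.
sigma_ess(A + K) = sigma_ess(A) = {-3, 0, 6, 8, 12}
Sum = -3 + 0 + 6 + 8 + 12 = 23

23


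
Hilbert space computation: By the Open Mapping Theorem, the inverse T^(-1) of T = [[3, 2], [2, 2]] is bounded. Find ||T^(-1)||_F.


det(T) = 3*2 - 2*2 = 2
T^(-1) = (1/2) * [[2, -2], [-2, 3]] = [[1.0000, -1.0000], [-1.0000, 1.5000]]
||T^(-1)||_F^2 = 1.0000^2 + (-1.0000)^2 + (-1.0000)^2 + 1.5000^2 = 5.2500
||T^(-1)||_F = sqrt(5.2500) = 2.2913

2.2913


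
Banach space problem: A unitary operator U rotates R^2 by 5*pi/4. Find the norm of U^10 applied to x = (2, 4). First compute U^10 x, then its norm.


U is a rotation by theta = 5*pi/4
U^10 = rotation by 10*theta = 50*pi/4 = 2*pi/4 (mod 2*pi)
cos(2*pi/4) = 0.0000, sin(2*pi/4) = 1.0000
U^10 x = (0.0000 * 2 - 1.0000 * 4, 1.0000 * 2 + 0.0000 * 4)
= (-4.0000, 2.0000)
||U^10 x|| = sqrt((-4.0000)^2 + 2.0000^2) = sqrt(20.0000) = 4.4721

4.4721


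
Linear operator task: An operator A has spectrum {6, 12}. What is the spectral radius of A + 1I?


Spectrum of A + 1I = {7, 13}
Spectral radius = max |lambda| over the shifted spectrum
= max(7, 13) = 13

13


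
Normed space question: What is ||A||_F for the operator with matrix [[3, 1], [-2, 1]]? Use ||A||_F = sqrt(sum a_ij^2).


||A||_F^2 = sum a_ij^2
= 3^2 + 1^2 + (-2)^2 + 1^2
= 9 + 1 + 4 + 1 = 15
||A||_F = sqrt(15) = 3.8730

3.8730


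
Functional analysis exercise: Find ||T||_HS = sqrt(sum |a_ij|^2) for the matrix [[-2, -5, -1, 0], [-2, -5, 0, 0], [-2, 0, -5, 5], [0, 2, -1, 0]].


The Hilbert-Schmidt norm is sqrt(sum of squares of all entries).
Sum of squares = (-2)^2 + (-5)^2 + (-1)^2 + 0^2 + (-2)^2 + (-5)^2 + 0^2 + 0^2 + (-2)^2 + 0^2 + (-5)^2 + 5^2 + 0^2 + 2^2 + (-1)^2 + 0^2
= 4 + 25 + 1 + 0 + 4 + 25 + 0 + 0 + 4 + 0 + 25 + 25 + 0 + 4 + 1 + 0 = 118
||T||_HS = sqrt(118) = 10.8628

10.8628


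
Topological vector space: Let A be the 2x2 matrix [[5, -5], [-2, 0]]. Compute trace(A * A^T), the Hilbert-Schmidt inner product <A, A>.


trace(A * A^T) = sum of squares of all entries
= 5^2 + (-5)^2 + (-2)^2 + 0^2
= 25 + 25 + 4 + 0
= 54

54


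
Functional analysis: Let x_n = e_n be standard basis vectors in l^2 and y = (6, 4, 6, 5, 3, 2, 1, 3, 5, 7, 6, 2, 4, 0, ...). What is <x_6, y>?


x_6 = e_6 is the standard basis vector with 1 in position 6.
<x_6, y> = y_6 = 2
As n -> infinity, <x_n, y> -> 0, confirming weak convergence of (x_n) to 0.

2


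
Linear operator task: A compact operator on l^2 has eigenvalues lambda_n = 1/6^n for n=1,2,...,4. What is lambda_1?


The eigenvalue formula gives lambda_1 = 1/6^1
= 1/6
= 0.1667

0.1667


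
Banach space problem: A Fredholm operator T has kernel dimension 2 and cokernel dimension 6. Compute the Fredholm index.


The Fredholm index is defined as ind(T) = dim(ker T) - dim(coker T)
= 2 - 6
= -4

-4


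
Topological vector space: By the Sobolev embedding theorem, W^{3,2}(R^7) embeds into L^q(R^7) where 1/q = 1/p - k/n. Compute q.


Using the Sobolev embedding formula: 1/q = 1/p - k/n
1/q = 1/2 - 3/7 = 1/14
q = 1/(1/14) = 14

14.0000


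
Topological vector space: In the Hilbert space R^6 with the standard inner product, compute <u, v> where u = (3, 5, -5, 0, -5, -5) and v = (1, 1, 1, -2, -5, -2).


Computing the standard inner product <u, v> = sum u_i * v_i
= 3*1 + 5*1 + -5*1 + 0*-2 + -5*-5 + -5*-2
= 3 + 5 + -5 + 0 + 25 + 10
= 38

38


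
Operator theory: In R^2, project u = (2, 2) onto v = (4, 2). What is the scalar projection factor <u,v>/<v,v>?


Computing <u,v> = 2*4 + 2*2 = 12
Computing <v,v> = 4^2 + 2^2 = 20
Projection coefficient = 12/20 = 0.6000

0.6000


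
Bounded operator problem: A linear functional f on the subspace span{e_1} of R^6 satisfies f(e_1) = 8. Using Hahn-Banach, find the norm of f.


The norm of f is given by ||f|| = sup_{||x||=1} |f(x)|.
On span{e_1}, ||e_1|| = 1, so ||f|| = |f(e_1)| / ||e_1||
= |8| / 1 = 8.0000

8.0000


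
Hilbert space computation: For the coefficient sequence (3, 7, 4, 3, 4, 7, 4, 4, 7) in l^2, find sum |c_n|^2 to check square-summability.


sum |c_n|^2 = 3^2 + 7^2 + 4^2 + 3^2 + 4^2 + 7^2 + 4^2 + 4^2 + 7^2
= 9 + 49 + 16 + 9 + 16 + 49 + 16 + 16 + 49
= 229

229


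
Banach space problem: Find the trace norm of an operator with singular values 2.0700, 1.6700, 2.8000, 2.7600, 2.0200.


The nuclear norm is the sum of all singular values.
||T||_1 = 2.0700 + 1.6700 + 2.8000 + 2.7600 + 2.0200
= 11.3200

11.3200


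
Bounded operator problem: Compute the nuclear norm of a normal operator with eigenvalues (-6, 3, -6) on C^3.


For a normal operator, singular values equal |eigenvalues|.
Trace norm = sum |lambda_i| = 6 + 3 + 6
= 15

15


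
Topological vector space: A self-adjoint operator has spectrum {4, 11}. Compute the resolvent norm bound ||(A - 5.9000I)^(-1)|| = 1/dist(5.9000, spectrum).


dist(5.9000, {4, 11}) = min(|5.9000 - 4|, |5.9000 - 11|)
= min(1.9000, 5.1000) = 1.9000
Resolvent bound = 1/1.9000 = 0.5263

0.5263


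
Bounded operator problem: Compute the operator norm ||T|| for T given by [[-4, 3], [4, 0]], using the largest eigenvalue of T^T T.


A^T A = [[32, -12], [-12, 9]]
trace(A^T A) = 41, det(A^T A) = 144
discriminant = 41^2 - 4*144 = 1105
Largest eigenvalue of A^T A = (trace + sqrt(disc))/2 = 37.1208
||T|| = sqrt(37.1208) = 6.0927

6.0927


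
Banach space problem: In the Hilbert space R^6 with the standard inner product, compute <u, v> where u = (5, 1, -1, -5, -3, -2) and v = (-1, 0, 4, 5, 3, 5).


Computing the standard inner product <u, v> = sum u_i * v_i
= 5*-1 + 1*0 + -1*4 + -5*5 + -3*3 + -2*5
= -5 + 0 + -4 + -25 + -9 + -10
= -53

-53


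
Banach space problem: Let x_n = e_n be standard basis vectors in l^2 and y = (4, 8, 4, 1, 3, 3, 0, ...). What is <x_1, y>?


x_1 = e_1 is the standard basis vector with 1 in position 1.
<x_1, y> = y_1 = 4
As n -> infinity, <x_n, y> -> 0, confirming weak convergence of (x_n) to 0.

4


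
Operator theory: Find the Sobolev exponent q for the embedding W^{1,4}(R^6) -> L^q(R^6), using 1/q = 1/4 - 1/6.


Using the Sobolev embedding formula: 1/q = 1/p - k/n
1/q = 1/4 - 1/6 = 1/12
q = 1/(1/12) = 12

12.0000


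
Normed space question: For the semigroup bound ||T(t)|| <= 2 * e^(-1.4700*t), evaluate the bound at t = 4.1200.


||T(4.1200)|| <= 2 * exp(-1.4700 * 4.1200)
= 2 * exp(-6.0564)
= 2 * 0.0023
= 0.0047

0.0047


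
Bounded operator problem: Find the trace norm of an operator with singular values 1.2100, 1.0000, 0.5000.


The nuclear norm is the sum of all singular values.
||T||_1 = 1.2100 + 1.0000 + 0.5000
= 2.7100

2.7100


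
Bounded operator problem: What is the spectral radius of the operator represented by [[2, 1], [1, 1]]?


For a 2x2 matrix, eigenvalues satisfy lambda^2 - (trace)*lambda + det = 0
trace = 2 + 1 = 3
det = 2*1 - 1*1 = 1
discriminant = 3^2 - 4*(1) = 5
spectral radius = max |eigenvalue| = 2.6180

2.6180


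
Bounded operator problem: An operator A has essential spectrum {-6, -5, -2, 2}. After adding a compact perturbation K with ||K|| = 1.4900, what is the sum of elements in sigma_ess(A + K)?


By Weyl's theorem, the essential spectrum is invariant under compact perturbations.
sigma_ess(A + K) = sigma_ess(A) = {-6, -5, -2, 2}
Sum = -6 + -5 + -2 + 2 = -11

-11


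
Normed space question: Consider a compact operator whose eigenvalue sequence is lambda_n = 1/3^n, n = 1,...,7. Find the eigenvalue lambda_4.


The eigenvalue formula gives lambda_4 = 1/3^4
= 1/81
= 0.0123

0.0123


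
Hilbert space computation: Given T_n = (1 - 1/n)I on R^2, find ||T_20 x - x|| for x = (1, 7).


T_20 x - x = (1 - 1/20)x - x = -x/20
||x|| = sqrt(50) = 7.0711
||T_20 x - x|| = ||x||/20 = 7.0711/20 = 0.3536

0.3536


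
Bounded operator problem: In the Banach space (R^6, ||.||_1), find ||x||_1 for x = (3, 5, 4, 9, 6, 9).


The l^1 norm equals the sum of absolute values of all components.
||x||_1 = 3 + 5 + 4 + 9 + 6 + 9
= 36

36.0000


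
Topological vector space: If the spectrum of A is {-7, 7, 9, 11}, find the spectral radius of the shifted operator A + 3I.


Spectrum of A + 3I = {-4, 10, 12, 14}
Spectral radius = max |lambda| over the shifted spectrum
= max(4, 10, 12, 14) = 14

14


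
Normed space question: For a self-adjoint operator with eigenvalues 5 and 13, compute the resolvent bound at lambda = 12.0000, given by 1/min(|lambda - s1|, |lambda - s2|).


dist(12.0000, {5, 13}) = min(|12.0000 - 5|, |12.0000 - 13|)
= min(7.0000, 1.0000) = 1.0000
Resolvent bound = 1/1.0000 = 1.0000

1.0000


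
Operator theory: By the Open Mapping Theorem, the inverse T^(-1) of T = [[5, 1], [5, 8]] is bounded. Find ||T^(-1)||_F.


det(T) = 5*8 - 1*5 = 35
T^(-1) = (1/35) * [[8, -1], [-5, 5]] = [[0.2286, -0.0286], [-0.1429, 0.1429]]
||T^(-1)||_F^2 = 0.2286^2 + (-0.0286)^2 + (-0.1429)^2 + 0.1429^2 = 0.0939
||T^(-1)||_F = sqrt(0.0939) = 0.3064

0.3064


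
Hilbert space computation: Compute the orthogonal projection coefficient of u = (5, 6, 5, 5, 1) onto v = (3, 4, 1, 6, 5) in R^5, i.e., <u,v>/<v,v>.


Computing <u,v> = 5*3 + 6*4 + 5*1 + 5*6 + 1*5 = 79
Computing <v,v> = 3^2 + 4^2 + 1^2 + 6^2 + 5^2 = 87
Projection coefficient = 79/87 = 0.9080

0.9080


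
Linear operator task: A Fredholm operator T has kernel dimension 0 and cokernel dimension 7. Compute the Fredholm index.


The Fredholm index is defined as ind(T) = dim(ker T) - dim(coker T)
= 0 - 7
= -7

-7


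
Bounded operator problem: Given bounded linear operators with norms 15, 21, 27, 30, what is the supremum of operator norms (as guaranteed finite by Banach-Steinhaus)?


By the Uniform Boundedness Principle, the supremum of norms is finite.
sup_k ||T_k|| = max(15, 21, 27, 30) = 30

30


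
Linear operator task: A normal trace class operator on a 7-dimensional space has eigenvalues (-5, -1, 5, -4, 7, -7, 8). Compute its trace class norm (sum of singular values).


For a normal operator, singular values equal |eigenvalues|.
Trace norm = sum |lambda_i| = 5 + 1 + 5 + 4 + 7 + 7 + 8
= 37

37


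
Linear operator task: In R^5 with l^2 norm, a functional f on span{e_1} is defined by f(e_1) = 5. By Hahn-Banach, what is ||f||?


The norm of f is given by ||f|| = sup_{||x||=1} |f(x)|.
On span{e_1}, ||e_1|| = 1, so ||f|| = |f(e_1)| / ||e_1||
= |5| / 1 = 5.0000

5.0000


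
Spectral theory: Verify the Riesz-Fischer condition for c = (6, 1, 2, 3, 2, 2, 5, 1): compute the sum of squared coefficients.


sum |c_n|^2 = 6^2 + 1^2 + 2^2 + 3^2 + 2^2 + 2^2 + 5^2 + 1^2
= 36 + 1 + 4 + 9 + 4 + 4 + 25 + 1
= 84

84


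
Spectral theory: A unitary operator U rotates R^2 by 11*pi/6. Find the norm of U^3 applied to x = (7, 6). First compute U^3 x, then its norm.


U is a rotation by theta = 11*pi/6
U^3 = rotation by 3*theta = 33*pi/6 = 9*pi/6 (mod 2*pi)
cos(9*pi/6) = 0.0000, sin(9*pi/6) = -1.0000
U^3 x = (0.0000 * 7 - -1.0000 * 6, -1.0000 * 7 + 0.0000 * 6)
= (6.0000, -7.0000)
||U^3 x|| = sqrt(6.0000^2 + (-7.0000)^2) = sqrt(85.0000) = 9.2195

9.2195


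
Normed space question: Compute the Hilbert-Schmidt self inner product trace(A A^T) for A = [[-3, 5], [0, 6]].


trace(A * A^T) = sum of squares of all entries
= (-3)^2 + 5^2 + 0^2 + 6^2
= 9 + 25 + 0 + 36
= 70

70


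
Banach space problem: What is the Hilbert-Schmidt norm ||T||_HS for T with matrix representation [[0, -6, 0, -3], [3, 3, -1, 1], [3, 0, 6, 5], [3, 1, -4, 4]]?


The Hilbert-Schmidt norm is sqrt(sum of squares of all entries).
Sum of squares = 0^2 + (-6)^2 + 0^2 + (-3)^2 + 3^2 + 3^2 + (-1)^2 + 1^2 + 3^2 + 0^2 + 6^2 + 5^2 + 3^2 + 1^2 + (-4)^2 + 4^2
= 0 + 36 + 0 + 9 + 9 + 9 + 1 + 1 + 9 + 0 + 36 + 25 + 9 + 1 + 16 + 16 = 177
||T||_HS = sqrt(177) = 13.3041

13.3041


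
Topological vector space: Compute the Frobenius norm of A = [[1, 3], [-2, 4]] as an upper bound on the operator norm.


||A||_F^2 = sum a_ij^2
= 1^2 + 3^2 + (-2)^2 + 4^2
= 1 + 9 + 4 + 16 = 30
||A||_F = sqrt(30) = 5.4772

5.4772


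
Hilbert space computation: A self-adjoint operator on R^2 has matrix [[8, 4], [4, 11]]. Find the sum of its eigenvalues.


For a self-adjoint (symmetric) matrix, the eigenvalues are real.
The sum of eigenvalues equals the trace of the matrix.
trace = 8 + 11 = 19

19


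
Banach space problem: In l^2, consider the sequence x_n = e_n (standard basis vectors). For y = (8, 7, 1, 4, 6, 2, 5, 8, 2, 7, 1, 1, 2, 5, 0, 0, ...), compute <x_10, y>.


x_10 = e_10 is the standard basis vector with 1 in position 10.
<x_10, y> = y_10 = 7
As n -> infinity, <x_n, y> -> 0, confirming weak convergence of (x_n) to 0.

7


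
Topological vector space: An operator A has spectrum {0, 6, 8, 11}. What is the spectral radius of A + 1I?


Spectrum of A + 1I = {1, 7, 9, 12}
Spectral radius = max |lambda| over the shifted spectrum
= max(1, 7, 9, 12) = 12

12


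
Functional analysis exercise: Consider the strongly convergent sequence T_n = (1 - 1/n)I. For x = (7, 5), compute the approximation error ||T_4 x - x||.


T_4 x - x = (1 - 1/4)x - x = -x/4
||x|| = sqrt(74) = 8.6023
||T_4 x - x|| = ||x||/4 = 8.6023/4 = 2.1506

2.1506


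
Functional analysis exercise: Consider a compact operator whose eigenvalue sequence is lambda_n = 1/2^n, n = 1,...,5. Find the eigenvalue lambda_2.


The eigenvalue formula gives lambda_2 = 1/2^2
= 1/4
= 0.2500

0.2500


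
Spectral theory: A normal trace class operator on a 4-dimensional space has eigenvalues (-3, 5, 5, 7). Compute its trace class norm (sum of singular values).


For a normal operator, singular values equal |eigenvalues|.
Trace norm = sum |lambda_i| = 3 + 5 + 5 + 7
= 20

20


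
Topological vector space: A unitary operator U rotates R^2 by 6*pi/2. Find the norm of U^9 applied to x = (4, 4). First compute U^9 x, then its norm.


U is a rotation by theta = 6*pi/2
U^9 = rotation by 9*theta = 54*pi/2 = 2*pi/2 (mod 2*pi)
cos(2*pi/2) = -1.0000, sin(2*pi/2) = 0.0000
U^9 x = (-1.0000 * 4 - 0.0000 * 4, 0.0000 * 4 + -1.0000 * 4)
= (-4.0000, -4.0000)
||U^9 x|| = sqrt((-4.0000)^2 + (-4.0000)^2) = sqrt(32.0000) = 5.6569

5.6569


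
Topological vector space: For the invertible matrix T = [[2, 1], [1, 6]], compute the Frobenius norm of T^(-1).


det(T) = 2*6 - 1*1 = 11
T^(-1) = (1/11) * [[6, -1], [-1, 2]] = [[0.5455, -0.0909], [-0.0909, 0.1818]]
||T^(-1)||_F^2 = 0.5455^2 + (-0.0909)^2 + (-0.0909)^2 + 0.1818^2 = 0.3471
||T^(-1)||_F = sqrt(0.3471) = 0.5892

0.5892


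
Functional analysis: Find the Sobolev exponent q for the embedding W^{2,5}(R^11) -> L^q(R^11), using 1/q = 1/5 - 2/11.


Using the Sobolev embedding formula: 1/q = 1/p - k/n
1/q = 1/5 - 2/11 = 1/55
q = 1/(1/55) = 55

55.0000


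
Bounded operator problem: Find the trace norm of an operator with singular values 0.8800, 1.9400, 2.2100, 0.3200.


The nuclear norm is the sum of all singular values.
||T||_1 = 0.8800 + 1.9400 + 2.2100 + 0.3200
= 5.3500

5.3500


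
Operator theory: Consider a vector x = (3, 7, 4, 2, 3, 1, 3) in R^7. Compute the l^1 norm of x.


The l^1 norm equals the sum of absolute values of all components.
||x||_1 = 3 + 7 + 4 + 2 + 3 + 1 + 3
= 23

23.0000


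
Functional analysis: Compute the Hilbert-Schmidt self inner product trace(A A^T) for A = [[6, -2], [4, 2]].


trace(A * A^T) = sum of squares of all entries
= 6^2 + (-2)^2 + 4^2 + 2^2
= 36 + 4 + 16 + 4
= 60

60


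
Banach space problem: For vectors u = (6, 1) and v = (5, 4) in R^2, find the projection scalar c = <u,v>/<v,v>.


Computing <u,v> = 6*5 + 1*4 = 34
Computing <v,v> = 5^2 + 4^2 = 41
Projection coefficient = 34/41 = 0.8293

0.8293


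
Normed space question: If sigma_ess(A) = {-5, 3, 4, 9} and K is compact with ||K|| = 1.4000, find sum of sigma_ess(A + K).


By Weyl's theorem, the essential spectrum is invariant under compact perturbations.
sigma_ess(A + K) = sigma_ess(A) = {-5, 3, 4, 9}
Sum = -5 + 3 + 4 + 9 = 11

11


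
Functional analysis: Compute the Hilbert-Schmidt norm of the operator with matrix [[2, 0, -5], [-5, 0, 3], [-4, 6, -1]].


The Hilbert-Schmidt norm is sqrt(sum of squares of all entries).
Sum of squares = 2^2 + 0^2 + (-5)^2 + (-5)^2 + 0^2 + 3^2 + (-4)^2 + 6^2 + (-1)^2
= 4 + 0 + 25 + 25 + 0 + 9 + 16 + 36 + 1 = 116
||T||_HS = sqrt(116) = 10.7703

10.7703


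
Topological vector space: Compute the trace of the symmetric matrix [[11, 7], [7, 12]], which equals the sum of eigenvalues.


For a self-adjoint (symmetric) matrix, the eigenvalues are real.
The sum of eigenvalues equals the trace of the matrix.
trace = 11 + 12 = 23

23


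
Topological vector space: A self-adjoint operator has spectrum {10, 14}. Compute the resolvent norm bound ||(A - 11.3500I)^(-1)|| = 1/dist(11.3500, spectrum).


dist(11.3500, {10, 14}) = min(|11.3500 - 10|, |11.3500 - 14|)
= min(1.3500, 2.6500) = 1.3500
Resolvent bound = 1/1.3500 = 0.7407

0.7407


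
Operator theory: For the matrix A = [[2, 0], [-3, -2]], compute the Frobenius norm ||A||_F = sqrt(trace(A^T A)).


||A||_F^2 = sum a_ij^2
= 2^2 + 0^2 + (-3)^2 + (-2)^2
= 4 + 0 + 9 + 4 = 17
||A||_F = sqrt(17) = 4.1231

4.1231


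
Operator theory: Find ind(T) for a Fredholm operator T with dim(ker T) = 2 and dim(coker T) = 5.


The Fredholm index is defined as ind(T) = dim(ker T) - dim(coker T)
= 2 - 5
= -3

-3


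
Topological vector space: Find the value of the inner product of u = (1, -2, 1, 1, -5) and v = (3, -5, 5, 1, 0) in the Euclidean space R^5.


Computing the standard inner product <u, v> = sum u_i * v_i
= 1*3 + -2*-5 + 1*5 + 1*1 + -5*0
= 3 + 10 + 5 + 1 + 0
= 19

19


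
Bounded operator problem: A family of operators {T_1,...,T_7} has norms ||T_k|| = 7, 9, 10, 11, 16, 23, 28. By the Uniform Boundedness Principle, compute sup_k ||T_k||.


By the Uniform Boundedness Principle, the supremum of norms is finite.
sup_k ||T_k|| = max(7, 9, 10, 11, 16, 23, 28) = 28

28


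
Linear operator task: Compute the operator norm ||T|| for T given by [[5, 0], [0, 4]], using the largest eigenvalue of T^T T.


A^T A = [[25, 0], [0, 16]]
trace(A^T A) = 41, det(A^T A) = 400
discriminant = 41^2 - 4*400 = 81
Largest eigenvalue of A^T A = (trace + sqrt(disc))/2 = 25.0000
||T|| = sqrt(25.0000) = 5.0000

5.0000


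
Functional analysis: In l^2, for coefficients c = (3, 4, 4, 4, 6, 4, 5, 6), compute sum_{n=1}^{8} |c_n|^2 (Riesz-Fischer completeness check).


sum |c_n|^2 = 3^2 + 4^2 + 4^2 + 4^2 + 6^2 + 4^2 + 5^2 + 6^2
= 9 + 16 + 16 + 16 + 36 + 16 + 25 + 36
= 170

170


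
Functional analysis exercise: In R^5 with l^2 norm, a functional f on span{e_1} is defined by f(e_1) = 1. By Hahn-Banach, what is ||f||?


The norm of f is given by ||f|| = sup_{||x||=1} |f(x)|.
On span{e_1}, ||e_1|| = 1, so ||f|| = |f(e_1)| / ||e_1||
= |1| / 1 = 1.0000

1.0000


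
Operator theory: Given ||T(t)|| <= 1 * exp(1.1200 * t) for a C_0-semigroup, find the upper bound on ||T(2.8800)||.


||T(2.8800)|| <= 1 * exp(1.1200 * 2.8800)
= 1 * exp(3.2256)
= 1 * 25.1687
= 25.1687

25.1687


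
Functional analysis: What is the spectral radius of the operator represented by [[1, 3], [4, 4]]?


For a 2x2 matrix, eigenvalues satisfy lambda^2 - (trace)*lambda + det = 0
trace = 1 + 4 = 5
det = 1*4 - 3*4 = -8
discriminant = 5^2 - 4*(-8) = 57
spectral radius = max |eigenvalue| = 6.2749

6.2749


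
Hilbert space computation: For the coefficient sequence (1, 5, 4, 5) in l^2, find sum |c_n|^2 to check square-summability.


sum |c_n|^2 = 1^2 + 5^2 + 4^2 + 5^2
= 1 + 25 + 16 + 25
= 67

67


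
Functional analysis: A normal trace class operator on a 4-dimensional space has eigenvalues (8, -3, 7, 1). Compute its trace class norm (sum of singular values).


For a normal operator, singular values equal |eigenvalues|.
Trace norm = sum |lambda_i| = 8 + 3 + 7 + 1
= 19

19


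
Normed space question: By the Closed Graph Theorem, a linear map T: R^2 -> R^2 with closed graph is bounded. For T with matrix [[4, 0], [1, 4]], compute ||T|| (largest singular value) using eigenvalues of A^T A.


A^T A = [[17, 4], [4, 16]]
trace(A^T A) = 33, det(A^T A) = 256
discriminant = 33^2 - 4*256 = 65
Largest eigenvalue of A^T A = (trace + sqrt(disc))/2 = 20.5311
||T|| = sqrt(20.5311) = 4.5311

4.5311


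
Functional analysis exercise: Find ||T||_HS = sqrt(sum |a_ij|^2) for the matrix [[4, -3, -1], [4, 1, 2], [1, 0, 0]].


The Hilbert-Schmidt norm is sqrt(sum of squares of all entries).
Sum of squares = 4^2 + (-3)^2 + (-1)^2 + 4^2 + 1^2 + 2^2 + 1^2 + 0^2 + 0^2
= 16 + 9 + 1 + 16 + 1 + 4 + 1 + 0 + 0 = 48
||T||_HS = sqrt(48) = 6.9282

6.9282


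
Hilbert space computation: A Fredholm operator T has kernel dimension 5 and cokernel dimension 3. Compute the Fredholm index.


The Fredholm index is defined as ind(T) = dim(ker T) - dim(coker T)
= 5 - 3
= 2

2


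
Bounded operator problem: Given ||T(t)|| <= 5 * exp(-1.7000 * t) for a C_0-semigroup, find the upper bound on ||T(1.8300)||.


||T(1.8300)|| <= 5 * exp(-1.7000 * 1.8300)
= 5 * exp(-3.1110)
= 5 * 0.0446
= 0.2228

0.2228


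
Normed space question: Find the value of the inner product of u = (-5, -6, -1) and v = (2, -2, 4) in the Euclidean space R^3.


Computing the standard inner product <u, v> = sum u_i * v_i
= -5*2 + -6*-2 + -1*4
= -10 + 12 + -4
= -2

-2


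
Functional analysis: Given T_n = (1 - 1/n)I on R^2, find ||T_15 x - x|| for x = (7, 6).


T_15 x - x = (1 - 1/15)x - x = -x/15
||x|| = sqrt(85) = 9.2195
||T_15 x - x|| = ||x||/15 = 9.2195/15 = 0.6146

0.6146


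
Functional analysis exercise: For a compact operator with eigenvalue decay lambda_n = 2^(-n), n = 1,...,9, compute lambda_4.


The eigenvalue formula gives lambda_4 = 1/2^4
= 1/16
= 0.0625

0.0625


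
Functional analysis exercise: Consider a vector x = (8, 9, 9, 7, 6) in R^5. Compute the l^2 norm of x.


The l^2 norm = (sum |x_i|^2)^(1/2)
Sum of 2th powers = 64 + 81 + 81 + 49 + 36 = 311
||x||_2 = (311)^(1/2) = 17.6352

17.6352


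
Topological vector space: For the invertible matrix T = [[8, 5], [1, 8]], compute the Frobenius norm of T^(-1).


det(T) = 8*8 - 5*1 = 59
T^(-1) = (1/59) * [[8, -5], [-1, 8]] = [[0.1356, -0.0847], [-0.0169, 0.1356]]
||T^(-1)||_F^2 = 0.1356^2 + (-0.0847)^2 + (-0.0169)^2 + 0.1356^2 = 0.0442
||T^(-1)||_F = sqrt(0.0442) = 0.2103

0.2103


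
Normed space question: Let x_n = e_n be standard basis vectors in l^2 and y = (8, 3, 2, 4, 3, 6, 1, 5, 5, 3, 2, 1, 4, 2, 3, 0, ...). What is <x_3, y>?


x_3 = e_3 is the standard basis vector with 1 in position 3.
<x_3, y> = y_3 = 2
As n -> infinity, <x_n, y> -> 0, confirming weak convergence of (x_n) to 0.

2


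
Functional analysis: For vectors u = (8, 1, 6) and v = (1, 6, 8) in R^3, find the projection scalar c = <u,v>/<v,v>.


Computing <u,v> = 8*1 + 1*6 + 6*8 = 62
Computing <v,v> = 1^2 + 6^2 + 8^2 = 101
Projection coefficient = 62/101 = 0.6139

0.6139


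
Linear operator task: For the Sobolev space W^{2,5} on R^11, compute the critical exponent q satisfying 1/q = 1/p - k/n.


Using the Sobolev embedding formula: 1/q = 1/p - k/n
1/q = 1/5 - 2/11 = 1/55
q = 1/(1/55) = 55

55.0000


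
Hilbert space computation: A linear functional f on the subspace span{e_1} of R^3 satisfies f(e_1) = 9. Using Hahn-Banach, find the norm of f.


The norm of f is given by ||f|| = sup_{||x||=1} |f(x)|.
On span{e_1}, ||e_1|| = 1, so ||f|| = |f(e_1)| / ||e_1||
= |9| / 1 = 9.0000

9.0000


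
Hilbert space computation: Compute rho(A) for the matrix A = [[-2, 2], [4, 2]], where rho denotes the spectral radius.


For a 2x2 matrix, eigenvalues satisfy lambda^2 - (trace)*lambda + det = 0
trace = -2 + 2 = 0
det = -2*2 - 2*4 = -12
discriminant = 0^2 - 4*(-12) = 48
spectral radius = max |eigenvalue| = 3.4641

3.4641


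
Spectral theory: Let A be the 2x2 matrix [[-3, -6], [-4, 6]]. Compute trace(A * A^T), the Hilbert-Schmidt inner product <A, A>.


trace(A * A^T) = sum of squares of all entries
= (-3)^2 + (-6)^2 + (-4)^2 + 6^2
= 9 + 36 + 16 + 36
= 97

97


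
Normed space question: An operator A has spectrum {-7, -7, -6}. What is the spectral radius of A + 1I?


Spectrum of A + 1I = {-6, -6, -5}
Spectral radius = max |lambda| over the shifted spectrum
= max(6, 6, 5) = 6

6


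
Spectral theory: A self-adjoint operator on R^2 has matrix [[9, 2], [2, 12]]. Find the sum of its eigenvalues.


For a self-adjoint (symmetric) matrix, the eigenvalues are real.
The sum of eigenvalues equals the trace of the matrix.
trace = 9 + 12 = 21

21


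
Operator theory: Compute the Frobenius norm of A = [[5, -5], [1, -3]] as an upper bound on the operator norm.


||A||_F^2 = sum a_ij^2
= 5^2 + (-5)^2 + 1^2 + (-3)^2
= 25 + 25 + 1 + 9 = 60
||A||_F = sqrt(60) = 7.7460

7.7460


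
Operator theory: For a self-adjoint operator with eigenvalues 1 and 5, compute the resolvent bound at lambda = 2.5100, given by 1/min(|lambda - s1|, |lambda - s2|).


dist(2.5100, {1, 5}) = min(|2.5100 - 1|, |2.5100 - 5|)
= min(1.5100, 2.4900) = 1.5100
Resolvent bound = 1/1.5100 = 0.6623

0.6623


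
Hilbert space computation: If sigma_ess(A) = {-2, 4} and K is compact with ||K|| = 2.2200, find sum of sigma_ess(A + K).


By Weyl's theorem, the essential spectrum is invariant under compact perturbations.
sigma_ess(A + K) = sigma_ess(A) = {-2, 4}
Sum = -2 + 4 = 2

2


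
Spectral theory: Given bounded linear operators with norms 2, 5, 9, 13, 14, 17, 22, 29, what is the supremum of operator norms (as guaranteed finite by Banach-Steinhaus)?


By the Uniform Boundedness Principle, the supremum of norms is finite.
sup_k ||T_k|| = max(2, 5, 9, 13, 14, 17, 22, 29) = 29

29


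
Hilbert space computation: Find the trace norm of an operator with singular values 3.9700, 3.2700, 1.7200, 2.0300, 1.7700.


The nuclear norm is the sum of all singular values.
||T||_1 = 3.9700 + 3.2700 + 1.7200 + 2.0300 + 1.7700
= 12.7600

12.7600


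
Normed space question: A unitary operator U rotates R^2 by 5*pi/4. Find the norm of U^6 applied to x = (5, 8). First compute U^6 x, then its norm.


U is a rotation by theta = 5*pi/4
U^6 = rotation by 6*theta = 30*pi/4 = 6*pi/4 (mod 2*pi)
cos(6*pi/4) = 0.0000, sin(6*pi/4) = -1.0000
U^6 x = (0.0000 * 5 - -1.0000 * 8, -1.0000 * 5 + 0.0000 * 8)
= (8.0000, -5.0000)
||U^6 x|| = sqrt(8.0000^2 + (-5.0000)^2) = sqrt(89.0000) = 9.4340

9.4340


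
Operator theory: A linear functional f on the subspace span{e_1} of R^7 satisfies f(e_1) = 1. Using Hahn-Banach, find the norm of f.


The norm of f is given by ||f|| = sup_{||x||=1} |f(x)|.
On span{e_1}, ||e_1|| = 1, so ||f|| = |f(e_1)| / ||e_1||
= |1| / 1 = 1.0000

1.0000


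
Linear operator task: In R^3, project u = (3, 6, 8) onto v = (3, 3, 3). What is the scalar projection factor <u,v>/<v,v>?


Computing <u,v> = 3*3 + 6*3 + 8*3 = 51
Computing <v,v> = 3^2 + 3^2 + 3^2 = 27
Projection coefficient = 51/27 = 1.8889

1.8889


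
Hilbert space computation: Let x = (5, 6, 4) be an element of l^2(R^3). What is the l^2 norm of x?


The l^2 norm = (sum |x_i|^2)^(1/2)
Sum of 2th powers = 25 + 36 + 16 = 77
||x||_2 = (77)^(1/2) = 8.7750

8.7750


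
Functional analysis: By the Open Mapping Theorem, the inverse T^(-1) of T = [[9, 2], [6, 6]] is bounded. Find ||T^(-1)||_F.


det(T) = 9*6 - 2*6 = 42
T^(-1) = (1/42) * [[6, -2], [-6, 9]] = [[0.1429, -0.0476], [-0.1429, 0.2143]]
||T^(-1)||_F^2 = 0.1429^2 + (-0.0476)^2 + (-0.1429)^2 + 0.2143^2 = 0.0890
||T^(-1)||_F = sqrt(0.0890) = 0.2983

0.2983


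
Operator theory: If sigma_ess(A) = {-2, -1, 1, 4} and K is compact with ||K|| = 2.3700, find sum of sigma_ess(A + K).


By Weyl's theorem, the essential spectrum is invariant under compact perturbations.
sigma_ess(A + K) = sigma_ess(A) = {-2, -1, 1, 4}
Sum = -2 + -1 + 1 + 4 = 2

2


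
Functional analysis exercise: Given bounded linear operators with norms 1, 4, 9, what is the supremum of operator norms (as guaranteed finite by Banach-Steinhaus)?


By the Uniform Boundedness Principle, the supremum of norms is finite.
sup_k ||T_k|| = max(1, 4, 9) = 9

9


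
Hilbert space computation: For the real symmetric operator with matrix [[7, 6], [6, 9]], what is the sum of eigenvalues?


For a self-adjoint (symmetric) matrix, the eigenvalues are real.
The sum of eigenvalues equals the trace of the matrix.
trace = 7 + 9 = 16

16


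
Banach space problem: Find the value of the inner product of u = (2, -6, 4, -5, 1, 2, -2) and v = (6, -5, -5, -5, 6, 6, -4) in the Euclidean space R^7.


Computing the standard inner product <u, v> = sum u_i * v_i
= 2*6 + -6*-5 + 4*-5 + -5*-5 + 1*6 + 2*6 + -2*-4
= 12 + 30 + -20 + 25 + 6 + 12 + 8
= 73

73


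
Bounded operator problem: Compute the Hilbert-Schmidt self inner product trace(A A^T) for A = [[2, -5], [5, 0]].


trace(A * A^T) = sum of squares of all entries
= 2^2 + (-5)^2 + 5^2 + 0^2
= 4 + 25 + 25 + 0
= 54

54


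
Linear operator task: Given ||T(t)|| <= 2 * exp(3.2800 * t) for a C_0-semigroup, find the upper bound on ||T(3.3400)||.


||T(3.3400)|| <= 2 * exp(3.2800 * 3.3400)
= 2 * exp(10.9552)
= 2 * 57250.9778
= 114501.9555

114501.9555


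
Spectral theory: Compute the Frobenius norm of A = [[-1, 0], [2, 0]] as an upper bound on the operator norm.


||A||_F^2 = sum a_ij^2
= (-1)^2 + 0^2 + 2^2 + 0^2
= 1 + 0 + 4 + 0 = 5
||A||_F = sqrt(5) = 2.2361

2.2361


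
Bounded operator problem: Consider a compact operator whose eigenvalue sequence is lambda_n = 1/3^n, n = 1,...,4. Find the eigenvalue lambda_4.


The eigenvalue formula gives lambda_4 = 1/3^4
= 1/81
= 0.0123

0.0123


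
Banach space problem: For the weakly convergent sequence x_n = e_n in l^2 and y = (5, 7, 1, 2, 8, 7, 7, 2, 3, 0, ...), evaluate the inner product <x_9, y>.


x_9 = e_9 is the standard basis vector with 1 in position 9.
<x_9, y> = y_9 = 3
As n -> infinity, <x_n, y> -> 0, confirming weak convergence of (x_n) to 0.

3


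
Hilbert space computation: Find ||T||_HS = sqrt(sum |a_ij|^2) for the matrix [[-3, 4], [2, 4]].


The Hilbert-Schmidt norm is sqrt(sum of squares of all entries).
Sum of squares = (-3)^2 + 4^2 + 2^2 + 4^2
= 9 + 16 + 4 + 16 = 45
||T||_HS = sqrt(45) = 6.7082

6.7082


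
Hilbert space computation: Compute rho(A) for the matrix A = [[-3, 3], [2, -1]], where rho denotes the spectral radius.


For a 2x2 matrix, eigenvalues satisfy lambda^2 - (trace)*lambda + det = 0
trace = -3 + -1 = -4
det = -3*-1 - 3*2 = -3
discriminant = (-4)^2 - 4*(-3) = 28
spectral radius = max |eigenvalue| = 4.6458

4.6458


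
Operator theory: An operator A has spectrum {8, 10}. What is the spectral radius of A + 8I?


Spectrum of A + 8I = {16, 18}
Spectral radius = max |lambda| over the shifted spectrum
= max(16, 18) = 18

18


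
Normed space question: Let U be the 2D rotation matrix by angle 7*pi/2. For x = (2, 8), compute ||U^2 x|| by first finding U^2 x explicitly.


U is a rotation by theta = 7*pi/2
U^2 = rotation by 2*theta = 14*pi/2 = 2*pi/2 (mod 2*pi)
cos(2*pi/2) = -1.0000, sin(2*pi/2) = 0.0000
U^2 x = (-1.0000 * 2 - 0.0000 * 8, 0.0000 * 2 + -1.0000 * 8)
= (-2.0000, -8.0000)
||U^2 x|| = sqrt((-2.0000)^2 + (-8.0000)^2) = sqrt(68.0000) = 8.2462

8.2462


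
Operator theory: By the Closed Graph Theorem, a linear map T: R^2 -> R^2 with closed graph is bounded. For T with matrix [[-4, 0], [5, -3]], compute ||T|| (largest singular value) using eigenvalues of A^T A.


A^T A = [[41, -15], [-15, 9]]
trace(A^T A) = 50, det(A^T A) = 144
discriminant = 50^2 - 4*144 = 1924
Largest eigenvalue of A^T A = (trace + sqrt(disc))/2 = 46.9317
||T|| = sqrt(46.9317) = 6.8507

6.8507


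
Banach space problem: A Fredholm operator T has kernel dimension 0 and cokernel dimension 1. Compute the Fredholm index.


The Fredholm index is defined as ind(T) = dim(ker T) - dim(coker T)
= 0 - 1
= -1

-1


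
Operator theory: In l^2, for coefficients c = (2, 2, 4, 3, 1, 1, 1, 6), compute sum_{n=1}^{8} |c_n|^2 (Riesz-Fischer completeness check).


sum |c_n|^2 = 2^2 + 2^2 + 4^2 + 3^2 + 1^2 + 1^2 + 1^2 + 6^2
= 4 + 4 + 16 + 9 + 1 + 1 + 1 + 36
= 72

72


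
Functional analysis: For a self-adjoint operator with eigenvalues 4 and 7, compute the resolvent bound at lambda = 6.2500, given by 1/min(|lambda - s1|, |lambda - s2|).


dist(6.2500, {4, 7}) = min(|6.2500 - 4|, |6.2500 - 7|)
= min(2.2500, 0.7500) = 0.7500
Resolvent bound = 1/0.7500 = 1.3333

1.3333


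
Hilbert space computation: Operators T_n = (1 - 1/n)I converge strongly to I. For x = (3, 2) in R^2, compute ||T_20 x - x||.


T_20 x - x = (1 - 1/20)x - x = -x/20
||x|| = sqrt(13) = 3.6056
||T_20 x - x|| = ||x||/20 = 3.6056/20 = 0.1803

0.1803


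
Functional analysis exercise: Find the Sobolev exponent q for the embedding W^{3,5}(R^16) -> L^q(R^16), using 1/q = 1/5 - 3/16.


Using the Sobolev embedding formula: 1/q = 1/p - k/n
1/q = 1/5 - 3/16 = 1/80
q = 1/(1/80) = 80

80.0000


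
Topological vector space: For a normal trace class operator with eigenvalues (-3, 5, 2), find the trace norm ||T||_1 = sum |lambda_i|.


For a normal operator, singular values equal |eigenvalues|.
Trace norm = sum |lambda_i| = 3 + 5 + 2
= 10

10


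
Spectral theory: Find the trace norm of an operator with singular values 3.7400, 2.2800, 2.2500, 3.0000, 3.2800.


The nuclear norm is the sum of all singular values.
||T||_1 = 3.7400 + 2.2800 + 2.2500 + 3.0000 + 3.2800
= 14.5500

14.5500


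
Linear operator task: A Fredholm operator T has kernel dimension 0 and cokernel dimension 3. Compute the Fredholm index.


The Fredholm index is defined as ind(T) = dim(ker T) - dim(coker T)
= 0 - 3
= -3

-3


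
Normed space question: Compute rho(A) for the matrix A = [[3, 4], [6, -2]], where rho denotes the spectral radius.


For a 2x2 matrix, eigenvalues satisfy lambda^2 - (trace)*lambda + det = 0
trace = 3 + -2 = 1
det = 3*-2 - 4*6 = -30
discriminant = 1^2 - 4*(-30) = 121
spectral radius = max |eigenvalue| = 6.0000

6.0000


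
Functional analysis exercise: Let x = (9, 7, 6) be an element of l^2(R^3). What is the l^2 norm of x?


The l^2 norm = (sum |x_i|^2)^(1/2)
Sum of 2th powers = 81 + 49 + 36 = 166
||x||_2 = (166)^(1/2) = 12.8841

12.8841


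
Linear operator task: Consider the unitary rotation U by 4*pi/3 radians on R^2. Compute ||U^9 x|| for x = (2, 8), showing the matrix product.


U is a rotation by theta = 4*pi/3
U^9 = rotation by 9*theta = 36*pi/3 = 0*pi/3 (mod 2*pi)
cos(0*pi/3) = 1.0000, sin(0*pi/3) = 0.0000
U^9 x = (1.0000 * 2 - 0.0000 * 8, 0.0000 * 2 + 1.0000 * 8)
= (2.0000, 8.0000)
||U^9 x|| = sqrt(2.0000^2 + 8.0000^2) = sqrt(68.0000) = 8.2462

8.2462


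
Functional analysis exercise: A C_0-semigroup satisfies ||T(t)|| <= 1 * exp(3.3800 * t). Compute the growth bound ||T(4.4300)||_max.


||T(4.4300)|| <= 1 * exp(3.3800 * 4.4300)
= 1 * exp(14.9734)
= 1 * 3.1832e+06
= 3.1832e+06

3.1832e+06


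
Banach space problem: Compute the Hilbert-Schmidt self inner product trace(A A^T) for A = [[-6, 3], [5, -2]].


trace(A * A^T) = sum of squares of all entries
= (-6)^2 + 3^2 + 5^2 + (-2)^2
= 36 + 9 + 25 + 4
= 74

74


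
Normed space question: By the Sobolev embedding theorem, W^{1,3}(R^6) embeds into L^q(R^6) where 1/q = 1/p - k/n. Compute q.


Using the Sobolev embedding formula: 1/q = 1/p - k/n
1/q = 1/3 - 1/6 = 1/6
q = 1/(1/6) = 6

6.0000


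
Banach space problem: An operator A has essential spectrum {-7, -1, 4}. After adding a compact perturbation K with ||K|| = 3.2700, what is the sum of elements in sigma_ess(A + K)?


By Weyl's theorem, the essential spectrum is invariant under compact perturbations.
sigma_ess(A + K) = sigma_ess(A) = {-7, -1, 4}
Sum = -7 + -1 + 4 = -4

-4


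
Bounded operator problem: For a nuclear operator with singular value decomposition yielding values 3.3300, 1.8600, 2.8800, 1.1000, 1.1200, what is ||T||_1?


The nuclear norm is the sum of all singular values.
||T||_1 = 3.3300 + 1.8600 + 2.8800 + 1.1000 + 1.1200
= 10.2900

10.2900


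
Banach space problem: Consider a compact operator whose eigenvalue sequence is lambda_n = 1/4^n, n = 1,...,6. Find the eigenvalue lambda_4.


The eigenvalue formula gives lambda_4 = 1/4^4
= 1/256
= 0.0039

0.0039


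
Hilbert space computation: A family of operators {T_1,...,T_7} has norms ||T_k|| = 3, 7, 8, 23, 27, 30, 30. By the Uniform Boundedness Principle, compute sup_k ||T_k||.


By the Uniform Boundedness Principle, the supremum of norms is finite.
sup_k ||T_k|| = max(3, 7, 8, 23, 27, 30, 30) = 30

30


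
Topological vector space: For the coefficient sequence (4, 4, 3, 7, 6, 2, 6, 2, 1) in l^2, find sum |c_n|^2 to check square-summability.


sum |c_n|^2 = 4^2 + 4^2 + 3^2 + 7^2 + 6^2 + 2^2 + 6^2 + 2^2 + 1^2
= 16 + 16 + 9 + 49 + 36 + 4 + 36 + 4 + 1
= 171

171


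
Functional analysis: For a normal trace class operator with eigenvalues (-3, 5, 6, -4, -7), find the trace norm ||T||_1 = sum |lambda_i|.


For a normal operator, singular values equal |eigenvalues|.
Trace norm = sum |lambda_i| = 3 + 5 + 6 + 4 + 7
= 25

25


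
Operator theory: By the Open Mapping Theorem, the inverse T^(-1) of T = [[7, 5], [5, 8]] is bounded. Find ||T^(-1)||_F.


det(T) = 7*8 - 5*5 = 31
T^(-1) = (1/31) * [[8, -5], [-5, 7]] = [[0.2581, -0.1613], [-0.1613, 0.2258]]
||T^(-1)||_F^2 = 0.2581^2 + (-0.1613)^2 + (-0.1613)^2 + 0.2258^2 = 0.1696
||T^(-1)||_F = sqrt(0.1696) = 0.4118

0.4118


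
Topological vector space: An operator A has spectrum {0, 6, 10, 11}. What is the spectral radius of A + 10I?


Spectrum of A + 10I = {10, 16, 20, 21}
Spectral radius = max |lambda| over the shifted spectrum
= max(10, 16, 20, 21) = 21

21


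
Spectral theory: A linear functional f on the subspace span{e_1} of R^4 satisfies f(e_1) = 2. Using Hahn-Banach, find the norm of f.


The norm of f is given by ||f|| = sup_{||x||=1} |f(x)|.
On span{e_1}, ||e_1|| = 1, so ||f|| = |f(e_1)| / ||e_1||
= |2| / 1 = 2.0000

2.0000


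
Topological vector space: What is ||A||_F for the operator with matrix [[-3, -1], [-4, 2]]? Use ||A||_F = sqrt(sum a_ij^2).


||A||_F^2 = sum a_ij^2
= (-3)^2 + (-1)^2 + (-4)^2 + 2^2
= 9 + 1 + 16 + 4 = 30
||A||_F = sqrt(30) = 5.4772

5.4772


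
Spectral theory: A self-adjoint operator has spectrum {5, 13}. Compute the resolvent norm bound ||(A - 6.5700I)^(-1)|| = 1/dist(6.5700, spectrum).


dist(6.5700, {5, 13}) = min(|6.5700 - 5|, |6.5700 - 13|)
= min(1.5700, 6.4300) = 1.5700
Resolvent bound = 1/1.5700 = 0.6369

0.6369


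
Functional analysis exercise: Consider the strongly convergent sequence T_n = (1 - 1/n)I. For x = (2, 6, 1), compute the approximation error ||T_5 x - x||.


T_5 x - x = (1 - 1/5)x - x = -x/5
||x|| = sqrt(41) = 6.4031
||T_5 x - x|| = ||x||/5 = 6.4031/5 = 1.2806

1.2806
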